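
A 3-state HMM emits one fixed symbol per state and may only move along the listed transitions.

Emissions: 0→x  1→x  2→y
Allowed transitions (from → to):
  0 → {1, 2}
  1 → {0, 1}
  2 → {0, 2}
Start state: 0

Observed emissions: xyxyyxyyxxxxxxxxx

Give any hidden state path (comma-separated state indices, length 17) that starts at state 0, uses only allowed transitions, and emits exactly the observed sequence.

0,2,0,2,2,0,2,2,0,1,1,1,1,0,1,1,1

  t0 'x' -> {0,1}, take 0 (start)
  t1 'y' -> {2}, take 2 (0->2 ok)
  t2 'x' -> {0,1}, take 0 (2->0 ok)
  t3 'y' -> {2}, take 2 (0->2 ok)
  t4 'y' -> {2}, take 2 (2->2 ok)
  t5 'x' -> {0,1}, take 0 (2->0 ok)
  t6 'y' -> {2}, take 2 (0->2 ok)
  t7 'y' -> {2}, take 2 (2->2 ok)
  t8 'x' -> {0,1}, take 0 (2->0 ok)
  t9 'x' -> {0,1}, take 1 (0->1 ok)
  t10 'x' -> {0,1}, take 1 (1->1 ok)
  t11 'x' -> {0,1}, take 1 (1->1 ok)
  t12 'x' -> {0,1}, take 1 (1->1 ok)
  t13 'x' -> {0,1}, take 0 (1->0 ok)
  t14 'x' -> {0,1}, take 1 (0->1 ok)
  t15 'x' -> {0,1}, take 1 (1->1 ok)
  t16 'x' -> {0,1}, take 1 (1->1 ok)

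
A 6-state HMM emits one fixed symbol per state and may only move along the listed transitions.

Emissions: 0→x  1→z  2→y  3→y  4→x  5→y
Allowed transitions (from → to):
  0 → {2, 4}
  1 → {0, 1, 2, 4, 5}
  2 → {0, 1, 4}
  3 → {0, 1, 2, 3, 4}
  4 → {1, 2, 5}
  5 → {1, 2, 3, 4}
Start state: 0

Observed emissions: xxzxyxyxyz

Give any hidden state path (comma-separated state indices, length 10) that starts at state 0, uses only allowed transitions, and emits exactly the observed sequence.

  pos 0: x in {0,4}, choose 0; start
  pos 1: x in {0,4}, choose 4; 0->4 ok
  pos 2: z in {1}, choose 1; 4->1 ok
  pos 3: x in {0,4}, choose 0; 1->0 ok
  pos 4: y in {2,3,5}, choose 2; 0->2 ok
  pos 5: x in {0,4}, choose 0; 2->0 ok
  pos 6: y in {2,3,5}, choose 2; 0->2 ok
  pos 7: x in {0,4}, choose 4; 2->4 ok
  pos 8: y in {2,3,5}, choose 5; 4->5 ok
  pos 9: z in {1}, choose 1; 5->1 ok

0,4,1,0,2,0,2,4,5,1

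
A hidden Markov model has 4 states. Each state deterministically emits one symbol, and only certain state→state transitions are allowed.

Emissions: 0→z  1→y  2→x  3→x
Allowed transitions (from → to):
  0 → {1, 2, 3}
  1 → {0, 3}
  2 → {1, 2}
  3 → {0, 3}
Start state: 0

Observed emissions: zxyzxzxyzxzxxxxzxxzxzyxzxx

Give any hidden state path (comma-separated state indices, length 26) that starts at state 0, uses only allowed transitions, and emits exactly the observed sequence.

0,2,1,0,3,0,2,1,0,3,0,3,3,3,3,0,3,3,0,3,0,1,3,0,3,3

  t0 'z' -> {0}, take 0 (start)
  t1 'x' -> {2,3}, take 2 (0->2 ok)
  t2 'y' -> {1}, take 1 (2->1 ok)
  t3 'z' -> {0}, take 0 (1->0 ok)
  t4 'x' -> {2,3}, take 3 (0->3 ok)
  t5 'z' -> {0}, take 0 (3->0 ok)
  t6 'x' -> {2,3}, take 2 (0->2 ok)
  t7 'y' -> {1}, take 1 (2->1 ok)
  t8 'z' -> {0}, take 0 (1->0 ok)
  t9 'x' -> {2,3}, take 3 (0->3 ok)
  t10 'z' -> {0}, take 0 (3->0 ok)
  t11 'x' -> {2,3}, take 3 (0->3 ok)
  t12 'x' -> {2,3}, take 3 (3->3 ok)
  t13 'x' -> {2,3}, take 3 (3->3 ok)
  t14 'x' -> {2,3}, take 3 (3->3 ok)
  t15 'z' -> {0}, take 0 (3->0 ok)
  t16 'x' -> {2,3}, take 3 (0->3 ok)
  t17 'x' -> {2,3}, take 3 (3->3 ok)
  t18 'z' -> {0}, take 0 (3->0 ok)
  t19 'x' -> {2,3}, take 3 (0->3 ok)
  t20 'z' -> {0}, take 0 (3->0 ok)
  t21 'y' -> {1}, take 1 (0->1 ok)
  t22 'x' -> {2,3}, take 3 (1->3 ok)
  t23 'z' -> {0}, take 0 (3->0 ok)
  t24 'x' -> {2,3}, take 3 (0->3 ok)
  t25 'x' -> {2,3}, take 3 (3->3 ok)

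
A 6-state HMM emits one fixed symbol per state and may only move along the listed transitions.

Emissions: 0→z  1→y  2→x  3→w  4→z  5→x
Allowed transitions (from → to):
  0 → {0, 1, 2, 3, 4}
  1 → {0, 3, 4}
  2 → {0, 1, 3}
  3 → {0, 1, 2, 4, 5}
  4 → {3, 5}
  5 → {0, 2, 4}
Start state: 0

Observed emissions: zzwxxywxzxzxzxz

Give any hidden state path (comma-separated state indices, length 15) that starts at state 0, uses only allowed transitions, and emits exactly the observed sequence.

  0: obs=z cand={0,4} pick 0 [start]
  1: obs=z cand={0,4} pick 4 [0->4 ok]
  2: obs=w cand={3} pick 3 [4->3 ok]
  3: obs=x cand={2,5} pick 5 [3->5 ok]
  4: obs=x cand={2,5} pick 2 [5->2 ok]
  5: obs=y cand={1} pick 1 [2->1 ok]
  6: obs=w cand={3} pick 3 [1->3 ok]
  7: obs=x cand={2,5} pick 5 [3->5 ok]
  8: obs=z cand={0,4} pick 4 [5->4 ok]
  9: obs=x cand={2,5} pick 5 [4->5 ok]
  10: obs=z cand={0,4} pick 4 [5->4 ok]
  11: obs=x cand={2,5} pick 5 [4->5 ok]
  12: obs=z cand={0,4} pick 4 [5->4 ok]
  13: obs=x cand={2,5} pick 5 [4->5 ok]
  14: obs=z cand={0,4} pick 0 [5->0 ok]

0,4,3,5,2,1,3,5,4,5,4,5,4,5,0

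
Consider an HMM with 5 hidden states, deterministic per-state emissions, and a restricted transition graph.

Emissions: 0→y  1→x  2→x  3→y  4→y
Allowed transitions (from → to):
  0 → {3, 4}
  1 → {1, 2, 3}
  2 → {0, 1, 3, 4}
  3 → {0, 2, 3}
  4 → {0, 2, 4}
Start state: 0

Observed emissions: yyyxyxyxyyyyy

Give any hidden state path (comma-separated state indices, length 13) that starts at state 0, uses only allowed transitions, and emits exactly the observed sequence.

0,4,4,2,4,2,3,2,3,0,4,4,4

  pos 0: y in {0,3,4}, choose 0; start
  pos 1: y in {0,3,4}, choose 4; 0->4 ok
  pos 2: y in {0,3,4}, choose 4; 4->4 ok
  pos 3: x in {1,2}, choose 2; 4->2 ok
  pos 4: y in {0,3,4}, choose 4; 2->4 ok
  pos 5: x in {1,2}, choose 2; 4->2 ok
  pos 6: y in {0,3,4}, choose 3; 2->3 ok
  pos 7: x in {1,2}, choose 2; 3->2 ok
  pos 8: y in {0,3,4}, choose 3; 2->3 ok
  pos 9: y in {0,3,4}, choose 0; 3->0 ok
  pos 10: y in {0,3,4}, choose 4; 0->4 ok
  pos 11: y in {0,3,4}, choose 4; 4->4 ok
  pos 12: y in {0,3,4}, choose 4; 4->4 ok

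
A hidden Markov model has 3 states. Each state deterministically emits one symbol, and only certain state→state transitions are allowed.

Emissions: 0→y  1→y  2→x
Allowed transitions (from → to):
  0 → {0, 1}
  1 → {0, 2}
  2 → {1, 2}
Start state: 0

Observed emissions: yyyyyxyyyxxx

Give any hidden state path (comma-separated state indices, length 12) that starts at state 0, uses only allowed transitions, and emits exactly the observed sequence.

  pos 0: y in {0,1}, choose 0; start
  pos 1: y in {0,1}, choose 1; 0->1 ok
  pos 2: y in {0,1}, choose 0; 1->0 ok
  pos 3: y in {0,1}, choose 0; 0->0 ok
  pos 4: y in {0,1}, choose 1; 0->1 ok
  pos 5: x in {2}, choose 2; 1->2 ok
  pos 6: y in {0,1}, choose 1; 2->1 ok
  pos 7: y in {0,1}, choose 0; 1->0 ok
  pos 8: y in {0,1}, choose 1; 0->1 ok
  pos 9: x in {2}, choose 2; 1->2 ok
  pos 10: x in {2}, choose 2; 2->2 ok
  pos 11: x in {2}, choose 2; 2->2 ok

0,1,0,0,1,2,1,0,1,2,2,2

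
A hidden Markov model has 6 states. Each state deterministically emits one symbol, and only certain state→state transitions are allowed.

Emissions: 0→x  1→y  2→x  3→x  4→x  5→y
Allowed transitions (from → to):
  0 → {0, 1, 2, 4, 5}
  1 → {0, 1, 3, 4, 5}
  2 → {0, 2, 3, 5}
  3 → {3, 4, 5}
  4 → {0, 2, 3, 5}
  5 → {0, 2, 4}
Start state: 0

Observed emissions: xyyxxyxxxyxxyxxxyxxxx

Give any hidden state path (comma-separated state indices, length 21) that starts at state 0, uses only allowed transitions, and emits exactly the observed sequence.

0,1,1,4,0,5,0,4,0,5,0,4,5,2,3,3,5,4,0,4,2

  0: obs=x cand={0,2,3,4} pick 0 [start]
  1: obs=y cand={1,5} pick 1 [0->1 ok]
  2: obs=y cand={1,5} pick 1 [1->1 ok]
  3: obs=x cand={0,2,3,4} pick 4 [1->4 ok]
  4: obs=x cand={0,2,3,4} pick 0 [4->0 ok]
  5: obs=y cand={1,5} pick 5 [0->5 ok]
  6: obs=x cand={0,2,3,4} pick 0 [5->0 ok]
  7: obs=x cand={0,2,3,4} pick 4 [0->4 ok]
  8: obs=x cand={0,2,3,4} pick 0 [4->0 ok]
  9: obs=y cand={1,5} pick 5 [0->5 ok]
  10: obs=x cand={0,2,3,4} pick 0 [5->0 ok]
  11: obs=x cand={0,2,3,4} pick 4 [0->4 ok]
  12: obs=y cand={1,5} pick 5 [4->5 ok]
  13: obs=x cand={0,2,3,4} pick 2 [5->2 ok]
  14: obs=x cand={0,2,3,4} pick 3 [2->3 ok]
  15: obs=x cand={0,2,3,4} pick 3 [3->3 ok]
  16: obs=y cand={1,5} pick 5 [3->5 ok]
  17: obs=x cand={0,2,3,4} pick 4 [5->4 ok]
  18: obs=x cand={0,2,3,4} pick 0 [4->0 ok]
  19: obs=x cand={0,2,3,4} pick 4 [0->4 ok]
  20: obs=x cand={0,2,3,4} pick 2 [4->2 ok]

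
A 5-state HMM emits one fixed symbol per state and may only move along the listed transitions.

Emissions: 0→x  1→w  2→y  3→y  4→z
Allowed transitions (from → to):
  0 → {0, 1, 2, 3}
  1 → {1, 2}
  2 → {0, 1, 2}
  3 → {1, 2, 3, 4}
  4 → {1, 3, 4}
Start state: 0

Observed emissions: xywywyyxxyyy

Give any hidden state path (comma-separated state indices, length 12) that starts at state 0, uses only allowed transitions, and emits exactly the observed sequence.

  pos 0: x in {0}, choose 0; start
  pos 1: y in {2,3}, choose 3; 0->3 ok
  pos 2: w in {1}, choose 1; 3->1 ok
  pos 3: y in {2,3}, choose 2; 1->2 ok
  pos 4: w in {1}, choose 1; 2->1 ok
  pos 5: y in {2,3}, choose 2; 1->2 ok
  pos 6: y in {2,3}, choose 2; 2->2 ok
  pos 7: x in {0}, choose 0; 2->0 ok
  pos 8: x in {0}, choose 0; 0->0 ok
  pos 9: y in {2,3}, choose 3; 0->3 ok
  pos 10: y in {2,3}, choose 3; 3->3 ok
  pos 11: y in {2,3}, choose 3; 3->3 ok

0,3,1,2,1,2,2,0,0,3,3,3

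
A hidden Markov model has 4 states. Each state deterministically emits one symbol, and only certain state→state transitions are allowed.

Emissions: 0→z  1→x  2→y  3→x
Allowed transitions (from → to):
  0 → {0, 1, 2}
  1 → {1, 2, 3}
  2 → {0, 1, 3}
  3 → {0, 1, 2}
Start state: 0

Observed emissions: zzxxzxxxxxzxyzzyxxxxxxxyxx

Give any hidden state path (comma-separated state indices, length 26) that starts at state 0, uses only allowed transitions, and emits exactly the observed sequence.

0,0,1,3,0,1,1,1,1,3,0,1,2,0,0,2,3,1,1,1,3,1,3,2,3,1

  t0 'z' -> {0}, take 0 (start)
  t1 'z' -> {0}, take 0 (0->0 ok)
  t2 'x' -> {1,3}, take 1 (0->1 ok)
  t3 'x' -> {1,3}, take 3 (1->3 ok)
  t4 'z' -> {0}, take 0 (3->0 ok)
  t5 'x' -> {1,3}, take 1 (0->1 ok)
  t6 'x' -> {1,3}, take 1 (1->1 ok)
  t7 'x' -> {1,3}, take 1 (1->1 ok)
  t8 'x' -> {1,3}, take 1 (1->1 ok)
  t9 'x' -> {1,3}, take 3 (1->3 ok)
  t10 'z' -> {0}, take 0 (3->0 ok)
  t11 'x' -> {1,3}, take 1 (0->1 ok)
  t12 'y' -> {2}, take 2 (1->2 ok)
  t13 'z' -> {0}, take 0 (2->0 ok)
  t14 'z' -> {0}, take 0 (0->0 ok)
  t15 'y' -> {2}, take 2 (0->2 ok)
  t16 'x' -> {1,3}, take 3 (2->3 ok)
  t17 'x' -> {1,3}, take 1 (3->1 ok)
  t18 'x' -> {1,3}, take 1 (1->1 ok)
  t19 'x' -> {1,3}, take 1 (1->1 ok)
  t20 'x' -> {1,3}, take 3 (1->3 ok)
  t21 'x' -> {1,3}, take 1 (3->1 ok)
  t22 'x' -> {1,3}, take 3 (1->3 ok)
  t23 'y' -> {2}, take 2 (3->2 ok)
  t24 'x' -> {1,3}, take 3 (2->3 ok)
  t25 'x' -> {1,3}, take 1 (3->1 ok)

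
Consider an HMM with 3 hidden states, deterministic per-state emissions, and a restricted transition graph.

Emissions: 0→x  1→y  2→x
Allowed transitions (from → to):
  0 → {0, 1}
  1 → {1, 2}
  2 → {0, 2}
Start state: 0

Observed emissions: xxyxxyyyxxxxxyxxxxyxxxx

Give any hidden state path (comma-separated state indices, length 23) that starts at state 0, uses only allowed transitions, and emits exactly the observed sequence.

  0: obs=x cand={0,2} pick 0 [start]
  1: obs=x cand={0,2} pick 0 [0->0 ok]
  2: obs=y cand={1} pick 1 [0->1 ok]
  3: obs=x cand={0,2} pick 2 [1->2 ok]
  4: obs=x cand={0,2} pick 0 [2->0 ok]
  5: obs=y cand={1} pick 1 [0->1 ok]
  6: obs=y cand={1} pick 1 [1->1 ok]
  7: obs=y cand={1} pick 1 [1->1 ok]
  8: obs=x cand={0,2} pick 2 [1->2 ok]
  9: obs=x cand={0,2} pick 0 [2->0 ok]
  10: obs=x cand={0,2} pick 0 [0->0 ok]
  11: obs=x cand={0,2} pick 0 [0->0 ok]
  12: obs=x cand={0,2} pick 0 [0->0 ok]
  13: obs=y cand={1} pick 1 [0->1 ok]
  14: obs=x cand={0,2} pick 2 [1->2 ok]
  15: obs=x cand={0,2} pick 2 [2->2 ok]
  16: obs=x cand={0,2} pick 0 [2->0 ok]
  17: obs=x cand={0,2} pick 0 [0->0 ok]
  18: obs=y cand={1} pick 1 [0->1 ok]
  19: obs=x cand={0,2} pick 2 [1->2 ok]
  20: obs=x cand={0,2} pick 2 [2->2 ok]
  21: obs=x cand={0,2} pick 2 [2->2 ok]
  22: obs=x cand={0,2} pick 0 [2->0 ok]

0,0,1,2,0,1,1,1,2,0,0,0,0,1,2,2,0,0,1,2,2,2,0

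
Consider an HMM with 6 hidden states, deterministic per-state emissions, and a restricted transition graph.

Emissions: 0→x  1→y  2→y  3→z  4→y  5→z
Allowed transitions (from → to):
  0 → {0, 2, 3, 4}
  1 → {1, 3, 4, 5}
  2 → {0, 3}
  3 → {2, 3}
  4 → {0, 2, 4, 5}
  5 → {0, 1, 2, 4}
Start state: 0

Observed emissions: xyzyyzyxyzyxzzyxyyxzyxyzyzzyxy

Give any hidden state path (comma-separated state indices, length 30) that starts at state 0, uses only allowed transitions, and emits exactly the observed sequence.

0,4,5,4,2,3,2,0,4,5,2,0,3,3,2,0,4,2,0,3,2,0,4,5,1,3,3,2,0,4

  pos 0: x in {0}, choose 0; start
  pos 1: y in {1,2,4}, choose 4; 0->4 ok
  pos 2: z in {3,5}, choose 5; 4->5 ok
  pos 3: y in {1,2,4}, choose 4; 5->4 ok
  pos 4: y in {1,2,4}, choose 2; 4->2 ok
  pos 5: z in {3,5}, choose 3; 2->3 ok
  pos 6: y in {1,2,4}, choose 2; 3->2 ok
  pos 7: x in {0}, choose 0; 2->0 ok
  pos 8: y in {1,2,4}, choose 4; 0->4 ok
  pos 9: z in {3,5}, choose 5; 4->5 ok
  pos 10: y in {1,2,4}, choose 2; 5->2 ok
  pos 11: x in {0}, choose 0; 2->0 ok
  pos 12: z in {3,5}, choose 3; 0->3 ok
  pos 13: z in {3,5}, choose 3; 3->3 ok
  pos 14: y in {1,2,4}, choose 2; 3->2 ok
  pos 15: x in {0}, choose 0; 2->0 ok
  pos 16: y in {1,2,4}, choose 4; 0->4 ok
  pos 17: y in {1,2,4}, choose 2; 4->2 ok
  pos 18: x in {0}, choose 0; 2->0 ok
  pos 19: z in {3,5}, choose 3; 0->3 ok
  pos 20: y in {1,2,4}, choose 2; 3->2 ok
  pos 21: x in {0}, choose 0; 2->0 ok
  pos 22: y in {1,2,4}, choose 4; 0->4 ok
  pos 23: z in {3,5}, choose 5; 4->5 ok
  pos 24: y in {1,2,4}, choose 1; 5->1 ok
  pos 25: z in {3,5}, choose 3; 1->3 ok
  pos 26: z in {3,5}, choose 3; 3->3 ok
  pos 27: y in {1,2,4}, choose 2; 3->2 ok
  pos 28: x in {0}, choose 0; 2->0 ok
  pos 29: y in {1,2,4}, choose 4; 0->4 ok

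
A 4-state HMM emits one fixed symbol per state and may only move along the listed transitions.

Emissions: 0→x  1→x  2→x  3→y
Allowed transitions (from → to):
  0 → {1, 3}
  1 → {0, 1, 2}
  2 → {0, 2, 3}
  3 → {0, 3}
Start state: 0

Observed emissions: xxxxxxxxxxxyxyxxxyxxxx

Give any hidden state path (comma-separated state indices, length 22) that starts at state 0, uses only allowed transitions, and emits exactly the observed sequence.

0,1,1,1,2,2,0,1,1,1,0,3,0,3,0,1,2,3,0,1,2,0

  0: obs=x cand={0,1,2} pick 0 [start]
  1: obs=x cand={0,1,2} pick 1 [0->1 ok]
  2: obs=x cand={0,1,2} pick 1 [1->1 ok]
  3: obs=x cand={0,1,2} pick 1 [1->1 ok]
  4: obs=x cand={0,1,2} pick 2 [1->2 ok]
  5: obs=x cand={0,1,2} pick 2 [2->2 ok]
  6: obs=x cand={0,1,2} pick 0 [2->0 ok]
  7: obs=x cand={0,1,2} pick 1 [0->1 ok]
  8: obs=x cand={0,1,2} pick 1 [1->1 ok]
  9: obs=x cand={0,1,2} pick 1 [1->1 ok]
  10: obs=x cand={0,1,2} pick 0 [1->0 ok]
  11: obs=y cand={3} pick 3 [0->3 ok]
  12: obs=x cand={0,1,2} pick 0 [3->0 ok]
  13: obs=y cand={3} pick 3 [0->3 ok]
  14: obs=x cand={0,1,2} pick 0 [3->0 ok]
  15: obs=x cand={0,1,2} pick 1 [0->1 ok]
  16: obs=x cand={0,1,2} pick 2 [1->2 ok]
  17: obs=y cand={3} pick 3 [2->3 ok]
  18: obs=x cand={0,1,2} pick 0 [3->0 ok]
  19: obs=x cand={0,1,2} pick 1 [0->1 ok]
  20: obs=x cand={0,1,2} pick 2 [1->2 ok]
  21: obs=x cand={0,1,2} pick 0 [2->0 ok]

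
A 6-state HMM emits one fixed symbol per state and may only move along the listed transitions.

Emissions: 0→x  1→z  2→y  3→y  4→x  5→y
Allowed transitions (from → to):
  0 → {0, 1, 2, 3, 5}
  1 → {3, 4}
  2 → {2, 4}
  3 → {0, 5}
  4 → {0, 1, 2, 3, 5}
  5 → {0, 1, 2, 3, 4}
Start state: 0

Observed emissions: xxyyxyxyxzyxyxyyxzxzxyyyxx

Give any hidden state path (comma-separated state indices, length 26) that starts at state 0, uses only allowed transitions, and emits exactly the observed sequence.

0,0,5,2,4,2,4,3,0,1,3,0,2,4,5,3,0,1,4,1,4,3,5,2,4,0

  0: obs=x cand={0,4} pick 0 [start]
  1: obs=x cand={0,4} pick 0 [0->0 ok]
  2: obs=y cand={2,3,5} pick 5 [0->5 ok]
  3: obs=y cand={2,3,5} pick 2 [5->2 ok]
  4: obs=x cand={0,4} pick 4 [2->4 ok]
  5: obs=y cand={2,3,5} pick 2 [4->2 ok]
  6: obs=x cand={0,4} pick 4 [2->4 ok]
  7: obs=y cand={2,3,5} pick 3 [4->3 ok]
  8: obs=x cand={0,4} pick 0 [3->0 ok]
  9: obs=z cand={1} pick 1 [0->1 ok]
  10: obs=y cand={2,3,5} pick 3 [1->3 ok]
  11: obs=x cand={0,4} pick 0 [3->0 ok]
  12: obs=y cand={2,3,5} pick 2 [0->2 ok]
  13: obs=x cand={0,4} pick 4 [2->4 ok]
  14: obs=y cand={2,3,5} pick 5 [4->5 ok]
  15: obs=y cand={2,3,5} pick 3 [5->3 ok]
  16: obs=x cand={0,4} pick 0 [3->0 ok]
  17: obs=z cand={1} pick 1 [0->1 ok]
  18: obs=x cand={0,4} pick 4 [1->4 ok]
  19: obs=z cand={1} pick 1 [4->1 ok]
  20: obs=x cand={0,4} pick 4 [1->4 ok]
  21: obs=y cand={2,3,5} pick 3 [4->3 ok]
  22: obs=y cand={2,3,5} pick 5 [3->5 ok]
  23: obs=y cand={2,3,5} pick 2 [5->2 ok]
  24: obs=x cand={0,4} pick 4 [2->4 ok]
  25: obs=x cand={0,4} pick 0 [4->0 ok]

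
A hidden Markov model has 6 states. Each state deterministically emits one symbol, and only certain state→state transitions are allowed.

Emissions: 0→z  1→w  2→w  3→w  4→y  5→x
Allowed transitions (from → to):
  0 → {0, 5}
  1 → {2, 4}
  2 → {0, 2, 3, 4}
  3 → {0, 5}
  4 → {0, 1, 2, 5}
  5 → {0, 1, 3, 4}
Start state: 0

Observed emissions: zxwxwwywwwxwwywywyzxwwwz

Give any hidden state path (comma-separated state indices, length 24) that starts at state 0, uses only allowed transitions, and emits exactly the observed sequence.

0,5,3,5,1,2,4,1,2,3,5,1,2,4,1,4,1,4,0,5,1,2,3,0

  pos 0: z in {0}, choose 0; start
  pos 1: x in {5}, choose 5; 0->5 ok
  pos 2: w in {1,2,3}, choose 3; 5->3 ok
  pos 3: x in {5}, choose 5; 3->5 ok
  pos 4: w in {1,2,3}, choose 1; 5->1 ok
  pos 5: w in {1,2,3}, choose 2; 1->2 ok
  pos 6: y in {4}, choose 4; 2->4 ok
  pos 7: w in {1,2,3}, choose 1; 4->1 ok
  pos 8: w in {1,2,3}, choose 2; 1->2 ok
  pos 9: w in {1,2,3}, choose 3; 2->3 ok
  pos 10: x in {5}, choose 5; 3->5 ok
  pos 11: w in {1,2,3}, choose 1; 5->1 ok
  pos 12: w in {1,2,3}, choose 2; 1->2 ok
  pos 13: y in {4}, choose 4; 2->4 ok
  pos 14: w in {1,2,3}, choose 1; 4->1 ok
  pos 15: y in {4}, choose 4; 1->4 ok
  pos 16: w in {1,2,3}, choose 1; 4->1 ok
  pos 17: y in {4}, choose 4; 1->4 ok
  pos 18: z in {0}, choose 0; 4->0 ok
  pos 19: x in {5}, choose 5; 0->5 ok
  pos 20: w in {1,2,3}, choose 1; 5->1 ok
  pos 21: w in {1,2,3}, choose 2; 1->2 ok
  pos 22: w in {1,2,3}, choose 3; 2->3 ok
  pos 23: z in {0}, choose 0; 3->0 ok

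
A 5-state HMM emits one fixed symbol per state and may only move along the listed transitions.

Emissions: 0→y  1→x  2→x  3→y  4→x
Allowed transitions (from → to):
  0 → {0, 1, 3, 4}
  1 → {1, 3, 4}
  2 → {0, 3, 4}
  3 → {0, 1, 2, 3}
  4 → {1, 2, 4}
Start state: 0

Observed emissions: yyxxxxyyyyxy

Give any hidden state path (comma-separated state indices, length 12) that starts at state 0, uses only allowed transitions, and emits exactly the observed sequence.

0,3,1,4,4,1,3,3,0,3,2,0

  0: obs=y cand={0,3} pick 0 [start]
  1: obs=y cand={0,3} pick 3 [0->3 ok]
  2: obs=x cand={1,2,4} pick 1 [3->1 ok]
  3: obs=x cand={1,2,4} pick 4 [1->4 ok]
  4: obs=x cand={1,2,4} pick 4 [4->4 ok]
  5: obs=x cand={1,2,4} pick 1 [4->1 ok]
  6: obs=y cand={0,3} pick 3 [1->3 ok]
  7: obs=y cand={0,3} pick 3 [3->3 ok]
  8: obs=y cand={0,3} pick 0 [3->0 ok]
  9: obs=y cand={0,3} pick 3 [0->3 ok]
  10: obs=x cand={1,2,4} pick 2 [3->2 ok]
  11: obs=y cand={0,3} pick 0 [2->0 ok]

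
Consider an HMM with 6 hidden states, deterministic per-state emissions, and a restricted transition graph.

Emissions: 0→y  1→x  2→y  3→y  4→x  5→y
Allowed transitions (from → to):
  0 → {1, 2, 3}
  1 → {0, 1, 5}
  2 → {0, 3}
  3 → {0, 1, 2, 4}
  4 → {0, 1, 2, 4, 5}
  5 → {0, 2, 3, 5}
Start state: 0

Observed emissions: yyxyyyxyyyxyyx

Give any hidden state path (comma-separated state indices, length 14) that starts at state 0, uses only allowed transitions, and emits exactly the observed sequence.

0,3,1,0,2,0,1,0,2,0,1,5,3,1

  pos 0: y in {0,2,3,5}, choose 0; start
  pos 1: y in {0,2,3,5}, choose 3; 0->3 ok
  pos 2: x in {1,4}, choose 1; 3->1 ok
  pos 3: y in {0,2,3,5}, choose 0; 1->0 ok
  pos 4: y in {0,2,3,5}, choose 2; 0->2 ok
  pos 5: y in {0,2,3,5}, choose 0; 2->0 ok
  pos 6: x in {1,4}, choose 1; 0->1 ok
  pos 7: y in {0,2,3,5}, choose 0; 1->0 ok
  pos 8: y in {0,2,3,5}, choose 2; 0->2 ok
  pos 9: y in {0,2,3,5}, choose 0; 2->0 ok
  pos 10: x in {1,4}, choose 1; 0->1 ok
  pos 11: y in {0,2,3,5}, choose 5; 1->5 ok
  pos 12: y in {0,2,3,5}, choose 3; 5->3 ok
  pos 13: x in {1,4}, choose 1; 3->1 ok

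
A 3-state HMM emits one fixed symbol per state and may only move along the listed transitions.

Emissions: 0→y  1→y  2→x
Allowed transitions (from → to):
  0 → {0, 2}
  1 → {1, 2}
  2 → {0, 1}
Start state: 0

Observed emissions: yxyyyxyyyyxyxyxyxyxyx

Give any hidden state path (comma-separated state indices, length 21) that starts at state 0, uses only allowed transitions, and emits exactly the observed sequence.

0,2,1,1,1,2,0,0,0,0,2,1,2,0,2,1,2,0,2,1,2

  0: obs=y cand={0,1} pick 0 [start]
  1: obs=x cand={2} pick 2 [0->2 ok]
  2: obs=y cand={0,1} pick 1 [2->1 ok]
  3: obs=y cand={0,1} pick 1 [1->1 ok]
  4: obs=y cand={0,1} pick 1 [1->1 ok]
  5: obs=x cand={2} pick 2 [1->2 ok]
  6: obs=y cand={0,1} pick 0 [2->0 ok]
  7: obs=y cand={0,1} pick 0 [0->0 ok]
  8: obs=y cand={0,1} pick 0 [0->0 ok]
  9: obs=y cand={0,1} pick 0 [0->0 ok]
  10: obs=x cand={2} pick 2 [0->2 ok]
  11: obs=y cand={0,1} pick 1 [2->1 ok]
  12: obs=x cand={2} pick 2 [1->2 ok]
  13: obs=y cand={0,1} pick 0 [2->0 ok]
  14: obs=x cand={2} pick 2 [0->2 ok]
  15: obs=y cand={0,1} pick 1 [2->1 ok]
  16: obs=x cand={2} pick 2 [1->2 ok]
  17: obs=y cand={0,1} pick 0 [2->0 ok]
  18: obs=x cand={2} pick 2 [0->2 ok]
  19: obs=y cand={0,1} pick 1 [2->1 ok]
  20: obs=x cand={2} pick 2 [1->2 ok]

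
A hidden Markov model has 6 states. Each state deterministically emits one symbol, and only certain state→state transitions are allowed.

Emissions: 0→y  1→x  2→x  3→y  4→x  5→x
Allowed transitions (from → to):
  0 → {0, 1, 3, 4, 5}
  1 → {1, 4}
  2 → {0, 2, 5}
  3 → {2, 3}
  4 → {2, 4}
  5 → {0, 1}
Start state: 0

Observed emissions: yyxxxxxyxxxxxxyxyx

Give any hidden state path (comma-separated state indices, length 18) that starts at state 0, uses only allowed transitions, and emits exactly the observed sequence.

0,0,5,1,4,2,2,0,4,4,4,4,2,5,0,5,0,5

  t0 'y' -> {0,3}, take 0 (start)
  t1 'y' -> {0,3}, take 0 (0->0 ok)
  t2 'x' -> {1,2,4,5}, take 5 (0->5 ok)
  t3 'x' -> {1,2,4,5}, take 1 (5->1 ok)
  t4 'x' -> {1,2,4,5}, take 4 (1->4 ok)
  t5 'x' -> {1,2,4,5}, take 2 (4->2 ok)
  t6 'x' -> {1,2,4,5}, take 2 (2->2 ok)
  t7 'y' -> {0,3}, take 0 (2->0 ok)
  t8 'x' -> {1,2,4,5}, take 4 (0->4 ok)
  t9 'x' -> {1,2,4,5}, take 4 (4->4 ok)
  t10 'x' -> {1,2,4,5}, take 4 (4->4 ok)
  t11 'x' -> {1,2,4,5}, take 4 (4->4 ok)
  t12 'x' -> {1,2,4,5}, take 2 (4->2 ok)
  t13 'x' -> {1,2,4,5}, take 5 (2->5 ok)
  t14 'y' -> {0,3}, take 0 (5->0 ok)
  t15 'x' -> {1,2,4,5}, take 5 (0->5 ok)
  t16 'y' -> {0,3}, take 0 (5->0 ok)
  t17 'x' -> {1,2,4,5}, take 5 (0->5 ok)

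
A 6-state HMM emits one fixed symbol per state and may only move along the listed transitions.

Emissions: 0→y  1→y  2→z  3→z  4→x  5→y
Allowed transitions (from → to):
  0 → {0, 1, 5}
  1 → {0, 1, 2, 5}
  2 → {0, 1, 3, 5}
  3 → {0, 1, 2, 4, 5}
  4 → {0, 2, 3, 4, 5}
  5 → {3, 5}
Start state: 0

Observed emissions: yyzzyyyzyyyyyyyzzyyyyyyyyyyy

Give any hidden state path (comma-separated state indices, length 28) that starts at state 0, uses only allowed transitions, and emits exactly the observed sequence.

0,5,3,2,0,1,5,3,1,1,5,5,5,5,5,3,2,1,1,0,1,1,1,0,1,0,1,5

  0: obs=y cand={0,1,5} pick 0 [start]
  1: obs=y cand={0,1,5} pick 5 [0->5 ok]
  2: obs=z cand={2,3} pick 3 [5->3 ok]
  3: obs=z cand={2,3} pick 2 [3->2 ok]
  4: obs=y cand={0,1,5} pick 0 [2->0 ok]
  5: obs=y cand={0,1,5} pick 1 [0->1 ok]
  6: obs=y cand={0,1,5} pick 5 [1->5 ok]
  7: obs=z cand={2,3} pick 3 [5->3 ok]
  8: obs=y cand={0,1,5} pick 1 [3->1 ok]
  9: obs=y cand={0,1,5} pick 1 [1->1 ok]
  10: obs=y cand={0,1,5} pick 5 [1->5 ok]
  11: obs=y cand={0,1,5} pick 5 [5->5 ok]
  12: obs=y cand={0,1,5} pick 5 [5->5 ok]
  13: obs=y cand={0,1,5} pick 5 [5->5 ok]
  14: obs=y cand={0,1,5} pick 5 [5->5 ok]
  15: obs=z cand={2,3} pick 3 [5->3 ok]
  16: obs=z cand={2,3} pick 2 [3->2 ok]
  17: obs=y cand={0,1,5} pick 1 [2->1 ok]
  18: obs=y cand={0,1,5} pick 1 [1->1 ok]
  19: obs=y cand={0,1,5} pick 0 [1->0 ok]
  20: obs=y cand={0,1,5} pick 1 [0->1 ok]
  21: obs=y cand={0,1,5} pick 1 [1->1 ok]
  22: obs=y cand={0,1,5} pick 1 [1->1 ok]
  23: obs=y cand={0,1,5} pick 0 [1->0 ok]
  24: obs=y cand={0,1,5} pick 1 [0->1 ok]
  25: obs=y cand={0,1,5} pick 0 [1->0 ok]
  26: obs=y cand={0,1,5} pick 1 [0->1 ok]
  27: obs=y cand={0,1,5} pick 5 [1->5 ok]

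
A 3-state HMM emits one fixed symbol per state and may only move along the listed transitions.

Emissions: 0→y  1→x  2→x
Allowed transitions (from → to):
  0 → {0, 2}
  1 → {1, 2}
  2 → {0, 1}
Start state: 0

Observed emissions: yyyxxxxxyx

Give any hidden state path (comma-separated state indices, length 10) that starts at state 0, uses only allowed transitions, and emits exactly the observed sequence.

  [0] y  {0}  => 0  start
  [1] y  {0}  => 0  0->0 ok
  [2] y  {0}  => 0  0->0 ok
  [3] x  {1,2}  => 2  0->2 ok
  [4] x  {1,2}  => 1  2->1 ok
  [5] x  {1,2}  => 1  1->1 ok
  [6] x  {1,2}  => 1  1->1 ok
  [7] x  {1,2}  => 2  1->2 ok
  [8] y  {0}  => 0  2->0 ok
  [9] x  {1,2}  => 2  0->2 ok

0,0,0,2,1,1,1,2,0,2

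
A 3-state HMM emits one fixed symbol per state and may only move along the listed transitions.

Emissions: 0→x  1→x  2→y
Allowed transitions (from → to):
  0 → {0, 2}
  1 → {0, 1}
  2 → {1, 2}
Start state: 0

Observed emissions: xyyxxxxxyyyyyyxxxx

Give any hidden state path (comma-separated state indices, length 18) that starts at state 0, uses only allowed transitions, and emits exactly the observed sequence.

0,2,2,1,1,1,1,0,2,2,2,2,2,2,1,1,1,1

  0: obs=x cand={0,1} pick 0 [start]
  1: obs=y cand={2} pick 2 [0->2 ok]
  2: obs=y cand={2} pick 2 [2->2 ok]
  3: obs=x cand={0,1} pick 1 [2->1 ok]
  4: obs=x cand={0,1} pick 1 [1->1 ok]
  5: obs=x cand={0,1} pick 1 [1->1 ok]
  6: obs=x cand={0,1} pick 1 [1->1 ok]
  7: obs=x cand={0,1} pick 0 [1->0 ok]
  8: obs=y cand={2} pick 2 [0->2 ok]
  9: obs=y cand={2} pick 2 [2->2 ok]
  10: obs=y cand={2} pick 2 [2->2 ok]
  11: obs=y cand={2} pick 2 [2->2 ok]
  12: obs=y cand={2} pick 2 [2->2 ok]
  13: obs=y cand={2} pick 2 [2->2 ok]
  14: obs=x cand={0,1} pick 1 [2->1 ok]
  15: obs=x cand={0,1} pick 1 [1->1 ok]
  16: obs=x cand={0,1} pick 1 [1->1 ok]
  17: obs=x cand={0,1} pick 1 [1->1 ok]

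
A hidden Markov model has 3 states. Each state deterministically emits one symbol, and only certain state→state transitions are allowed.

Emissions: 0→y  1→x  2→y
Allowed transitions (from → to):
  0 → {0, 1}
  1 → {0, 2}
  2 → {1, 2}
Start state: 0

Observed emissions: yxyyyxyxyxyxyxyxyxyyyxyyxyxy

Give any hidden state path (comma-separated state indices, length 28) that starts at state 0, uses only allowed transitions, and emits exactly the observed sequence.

  t0 'y' -> {0,2}, take 0 (start)
  t1 'x' -> {1}, take 1 (0->1 ok)
  t2 'y' -> {0,2}, take 2 (1->2 ok)
  t3 'y' -> {0,2}, take 2 (2->2 ok)
  t4 'y' -> {0,2}, take 2 (2->2 ok)
  t5 'x' -> {1}, take 1 (2->1 ok)
  t6 'y' -> {0,2}, take 2 (1->2 ok)
  t7 'x' -> {1}, take 1 (2->1 ok)
  t8 'y' -> {0,2}, take 2 (1->2 ok)
  t9 'x' -> {1}, take 1 (2->1 ok)
  t10 'y' -> {0,2}, take 0 (1->0 ok)
  t11 'x' -> {1}, take 1 (0->1 ok)
  t12 'y' -> {0,2}, take 2 (1->2 ok)
  t13 'x' -> {1}, take 1 (2->1 ok)
  t14 'y' -> {0,2}, take 2 (1->2 ok)
  t15 'x' -> {1}, take 1 (2->1 ok)
  t16 'y' -> {0,2}, take 0 (1->0 ok)
  t17 'x' -> {1}, take 1 (0->1 ok)
  t18 'y' -> {0,2}, take 0 (1->0 ok)
  t19 'y' -> {0,2}, take 0 (0->0 ok)
  t20 'y' -> {0,2}, take 0 (0->0 ok)
  t21 'x' -> {1}, take 1 (0->1 ok)
  t22 'y' -> {0,2}, take 2 (1->2 ok)
  t23 'y' -> {0,2}, take 2 (2->2 ok)
  t24 'x' -> {1}, take 1 (2->1 ok)
  t25 'y' -> {0,2}, take 2 (1->2 ok)
  t26 'x' -> {1}, take 1 (2->1 ok)
  t27 'y' -> {0,2}, take 2 (1->2 ok)

0,1,2,2,2,1,2,1,2,1,0,1,2,1,2,1,0,1,0,0,0,1,2,2,1,2,1,2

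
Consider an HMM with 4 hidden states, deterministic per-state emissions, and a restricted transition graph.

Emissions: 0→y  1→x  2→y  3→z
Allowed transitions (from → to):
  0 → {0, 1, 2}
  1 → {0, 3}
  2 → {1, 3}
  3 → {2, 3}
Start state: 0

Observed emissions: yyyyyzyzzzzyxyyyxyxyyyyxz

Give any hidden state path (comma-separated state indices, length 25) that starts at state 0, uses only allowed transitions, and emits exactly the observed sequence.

0,0,0,0,2,3,2,3,3,3,3,2,1,0,0,0,1,0,1,0,0,0,2,1,3

  pos 0: y in {0,2}, choose 0; start
  pos 1: y in {0,2}, choose 0; 0->0 ok
  pos 2: y in {0,2}, choose 0; 0->0 ok
  pos 3: y in {0,2}, choose 0; 0->0 ok
  pos 4: y in {0,2}, choose 2; 0->2 ok
  pos 5: z in {3}, choose 3; 2->3 ok
  pos 6: y in {0,2}, choose 2; 3->2 ok
  pos 7: z in {3}, choose 3; 2->3 ok
  pos 8: z in {3}, choose 3; 3->3 ok
  pos 9: z in {3}, choose 3; 3->3 ok
  pos 10: z in {3}, choose 3; 3->3 ok
  pos 11: y in {0,2}, choose 2; 3->2 ok
  pos 12: x in {1}, choose 1; 2->1 ok
  pos 13: y in {0,2}, choose 0; 1->0 ok
  pos 14: y in {0,2}, choose 0; 0->0 ok
  pos 15: y in {0,2}, choose 0; 0->0 ok
  pos 16: x in {1}, choose 1; 0->1 ok
  pos 17: y in {0,2}, choose 0; 1->0 ok
  pos 18: x in {1}, choose 1; 0->1 ok
  pos 19: y in {0,2}, choose 0; 1->0 ok
  pos 20: y in {0,2}, choose 0; 0->0 ok
  pos 21: y in {0,2}, choose 0; 0->0 ok
  pos 22: y in {0,2}, choose 2; 0->2 ok
  pos 23: x in {1}, choose 1; 2->1 ok
  pos 24: z in {3}, choose 3; 1->3 ok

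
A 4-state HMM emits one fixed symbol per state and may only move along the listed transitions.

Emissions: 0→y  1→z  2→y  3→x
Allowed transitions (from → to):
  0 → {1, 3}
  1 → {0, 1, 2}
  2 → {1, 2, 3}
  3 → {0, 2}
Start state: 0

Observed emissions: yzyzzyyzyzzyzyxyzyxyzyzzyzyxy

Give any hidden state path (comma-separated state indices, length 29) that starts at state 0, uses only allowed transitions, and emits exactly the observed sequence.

0,1,2,1,1,2,2,1,0,1,1,0,1,2,3,0,1,0,3,2,1,2,1,1,0,1,0,3,2

  pos 0: y in {0,2}, choose 0; start
  pos 1: z in {1}, choose 1; 0->1 ok
  pos 2: y in {0,2}, choose 2; 1->2 ok
  pos 3: z in {1}, choose 1; 2->1 ok
  pos 4: z in {1}, choose 1; 1->1 ok
  pos 5: y in {0,2}, choose 2; 1->2 ok
  pos 6: y in {0,2}, choose 2; 2->2 ok
  pos 7: z in {1}, choose 1; 2->1 ok
  pos 8: y in {0,2}, choose 0; 1->0 ok
  pos 9: z in {1}, choose 1; 0->1 ok
  pos 10: z in {1}, choose 1; 1->1 ok
  pos 11: y in {0,2}, choose 0; 1->0 ok
  pos 12: z in {1}, choose 1; 0->1 ok
  pos 13: y in {0,2}, choose 2; 1->2 ok
  pos 14: x in {3}, choose 3; 2->3 ok
  pos 15: y in {0,2}, choose 0; 3->0 ok
  pos 16: z in {1}, choose 1; 0->1 ok
  pos 17: y in {0,2}, choose 0; 1->0 ok
  pos 18: x in {3}, choose 3; 0->3 ok
  pos 19: y in {0,2}, choose 2; 3->2 ok
  pos 20: z in {1}, choose 1; 2->1 ok
  pos 21: y in {0,2}, choose 2; 1->2 ok
  pos 22: z in {1}, choose 1; 2->1 ok
  pos 23: z in {1}, choose 1; 1->1 ok
  pos 24: y in {0,2}, choose 0; 1->0 ok
  pos 25: z in {1}, choose 1; 0->1 ok
  pos 26: y in {0,2}, choose 0; 1->0 ok
  pos 27: x in {3}, choose 3; 0->3 ok
  pos 28: y in {0,2}, choose 2; 3->2 ok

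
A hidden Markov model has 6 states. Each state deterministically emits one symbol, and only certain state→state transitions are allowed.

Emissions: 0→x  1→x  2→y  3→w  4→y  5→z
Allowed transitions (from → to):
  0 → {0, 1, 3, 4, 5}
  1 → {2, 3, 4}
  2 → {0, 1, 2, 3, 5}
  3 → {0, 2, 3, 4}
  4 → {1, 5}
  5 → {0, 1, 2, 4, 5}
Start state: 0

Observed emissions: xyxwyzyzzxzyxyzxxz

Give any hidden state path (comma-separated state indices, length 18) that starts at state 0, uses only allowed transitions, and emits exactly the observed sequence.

0,4,1,3,2,5,2,5,5,0,5,4,1,4,5,0,0,5

  pos 0: x in {0,1}, choose 0; start
  pos 1: y in {2,4}, choose 4; 0->4 ok
  pos 2: x in {0,1}, choose 1; 4->1 ok
  pos 3: w in {3}, choose 3; 1->3 ok
  pos 4: y in {2,4}, choose 2; 3->2 ok
  pos 5: z in {5}, choose 5; 2->5 ok
  pos 6: y in {2,4}, choose 2; 5->2 ok
  pos 7: z in {5}, choose 5; 2->5 ok
  pos 8: z in {5}, choose 5; 5->5 ok
  pos 9: x in {0,1}, choose 0; 5->0 ok
  pos 10: z in {5}, choose 5; 0->5 ok
  pos 11: y in {2,4}, choose 4; 5->4 ok
  pos 12: x in {0,1}, choose 1; 4->1 ok
  pos 13: y in {2,4}, choose 4; 1->4 ok
  pos 14: z in {5}, choose 5; 4->5 ok
  pos 15: x in {0,1}, choose 0; 5->0 ok
  pos 16: x in {0,1}, choose 0; 0->0 ok
  pos 17: z in {5}, choose 5; 0->5 ok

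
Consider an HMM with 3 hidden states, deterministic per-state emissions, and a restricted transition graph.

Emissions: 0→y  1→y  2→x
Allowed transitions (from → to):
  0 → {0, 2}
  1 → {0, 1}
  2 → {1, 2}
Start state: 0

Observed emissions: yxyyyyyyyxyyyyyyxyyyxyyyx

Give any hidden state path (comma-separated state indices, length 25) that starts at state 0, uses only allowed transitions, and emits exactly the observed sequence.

  0: obs=y cand={0,1} pick 0 [start]
  1: obs=x cand={2} pick 2 [0->2 ok]
  2: obs=y cand={0,1} pick 1 [2->1 ok]
  3: obs=y cand={0,1} pick 1 [1->1 ok]
  4: obs=y cand={0,1} pick 1 [1->1 ok]
  5: obs=y cand={0,1} pick 1 [1->1 ok]
  6: obs=y cand={0,1} pick 0 [1->0 ok]
  7: obs=y cand={0,1} pick 0 [0->0 ok]
  8: obs=y cand={0,1} pick 0 [0->0 ok]
  9: obs=x cand={2} pick 2 [0->2 ok]
  10: obs=y cand={0,1} pick 1 [2->1 ok]
  11: obs=y cand={0,1} pick 1 [1->1 ok]
  12: obs=y cand={0,1} pick 1 [1->1 ok]
  13: obs=y cand={0,1} pick 0 [1->0 ok]
  14: obs=y cand={0,1} pick 0 [0->0 ok]
  15: obs=y cand={0,1} pick 0 [0->0 ok]
  16: obs=x cand={2} pick 2 [0->2 ok]
  17: obs=y cand={0,1} pick 1 [2->1 ok]
  18: obs=y cand={0,1} pick 0 [1->0 ok]
  19: obs=y cand={0,1} pick 0 [0->0 ok]
  20: obs=x cand={2} pick 2 [0->2 ok]
  21: obs=y cand={0,1} pick 1 [2->1 ok]
  22: obs=y cand={0,1} pick 1 [1->1 ok]
  23: obs=y cand={0,1} pick 0 [1->0 ok]
  24: obs=x cand={2} pick 2 [0->2 ok]

0,2,1,1,1,1,0,0,0,2,1,1,1,0,0,0,2,1,0,0,2,1,1,0,2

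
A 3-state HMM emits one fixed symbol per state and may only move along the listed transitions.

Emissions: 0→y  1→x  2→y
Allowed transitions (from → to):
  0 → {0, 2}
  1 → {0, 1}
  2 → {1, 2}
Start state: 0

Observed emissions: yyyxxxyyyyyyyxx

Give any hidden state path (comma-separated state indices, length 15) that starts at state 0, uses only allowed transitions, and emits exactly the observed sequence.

0,0,2,1,1,1,0,0,0,0,2,2,2,1,1

  [0] y  {0,2}  => 0  start
  [1] y  {0,2}  => 0  0->0 ok
  [2] y  {0,2}  => 2  0->2 ok
  [3] x  {1}  => 1  2->1 ok
  [4] x  {1}  => 1  1->1 ok
  [5] x  {1}  => 1  1->1 ok
  [6] y  {0,2}  => 0  1->0 ok
  [7] y  {0,2}  => 0  0->0 ok
  [8] y  {0,2}  => 0  0->0 ok
  [9] y  {0,2}  => 0  0->0 ok
  [10] y  {0,2}  => 2  0->2 ok
  [11] y  {0,2}  => 2  2->2 ok
  [12] y  {0,2}  => 2  2->2 ok
  [13] x  {1}  => 1  2->1 ok
  [14] x  {1}  => 1  1->1 ok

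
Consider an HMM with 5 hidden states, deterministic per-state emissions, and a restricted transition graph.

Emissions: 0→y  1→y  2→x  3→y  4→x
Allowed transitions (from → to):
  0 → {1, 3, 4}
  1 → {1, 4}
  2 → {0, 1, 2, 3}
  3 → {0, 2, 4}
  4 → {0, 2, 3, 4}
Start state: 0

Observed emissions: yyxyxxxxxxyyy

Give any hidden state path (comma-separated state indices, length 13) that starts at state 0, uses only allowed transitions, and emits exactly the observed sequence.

  t0 'y' -> {0,1,3}, take 0 (start)
  t1 'y' -> {0,1,3}, take 3 (0->3 ok)
  t2 'x' -> {2,4}, take 2 (3->2 ok)
  t3 'y' -> {0,1,3}, take 0 (2->0 ok)
  t4 'x' -> {2,4}, take 4 (0->4 ok)
  t5 'x' -> {2,4}, take 4 (4->4 ok)
  t6 'x' -> {2,4}, take 2 (4->2 ok)
  t7 'x' -> {2,4}, take 2 (2->2 ok)
  t8 'x' -> {2,4}, take 2 (2->2 ok)
  t9 'x' -> {2,4}, take 2 (2->2 ok)
  t10 'y' -> {0,1,3}, take 3 (2->3 ok)
  t11 'y' -> {0,1,3}, take 0 (3->0 ok)
  t12 'y' -> {0,1,3}, take 3 (0->3 ok)

0,3,2,0,4,4,2,2,2,2,3,0,3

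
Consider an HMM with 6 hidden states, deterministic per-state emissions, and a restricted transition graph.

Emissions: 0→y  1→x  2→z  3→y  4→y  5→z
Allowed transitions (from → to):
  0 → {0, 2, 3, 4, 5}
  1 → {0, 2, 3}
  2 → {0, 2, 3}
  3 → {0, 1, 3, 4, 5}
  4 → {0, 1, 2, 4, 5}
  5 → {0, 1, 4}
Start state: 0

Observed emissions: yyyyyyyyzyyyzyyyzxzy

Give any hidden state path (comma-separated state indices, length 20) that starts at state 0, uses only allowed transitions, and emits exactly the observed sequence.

  pos 0: y in {0,3,4}, choose 0; start
  pos 1: y in {0,3,4}, choose 3; 0->3 ok
  pos 2: y in {0,3,4}, choose 3; 3->3 ok
  pos 3: y in {0,3,4}, choose 0; 3->0 ok
  pos 4: y in {0,3,4}, choose 4; 0->4 ok
  pos 5: y in {0,3,4}, choose 0; 4->0 ok
  pos 6: y in {0,3,4}, choose 3; 0->3 ok
  pos 7: y in {0,3,4}, choose 0; 3->0 ok
  pos 8: z in {2,5}, choose 5; 0->5 ok
  pos 9: y in {0,3,4}, choose 4; 5->4 ok
  pos 10: y in {0,3,4}, choose 0; 4->0 ok
  pos 11: y in {0,3,4}, choose 0; 0->0 ok
  pos 12: z in {2,5}, choose 2; 0->2 ok
  pos 13: y in {0,3,4}, choose 0; 2->0 ok
  pos 14: y in {0,3,4}, choose 0; 0->0 ok
  pos 15: y in {0,3,4}, choose 0; 0->0 ok
  pos 16: z in {2,5}, choose 5; 0->5 ok
  pos 17: x in {1}, choose 1; 5->1 ok
  pos 18: z in {2,5}, choose 2; 1->2 ok
  pos 19: y in {0,3,4}, choose 3; 2->3 ok

0,3,3,0,4,0,3,0,5,4,0,0,2,0,0,0,5,1,2,3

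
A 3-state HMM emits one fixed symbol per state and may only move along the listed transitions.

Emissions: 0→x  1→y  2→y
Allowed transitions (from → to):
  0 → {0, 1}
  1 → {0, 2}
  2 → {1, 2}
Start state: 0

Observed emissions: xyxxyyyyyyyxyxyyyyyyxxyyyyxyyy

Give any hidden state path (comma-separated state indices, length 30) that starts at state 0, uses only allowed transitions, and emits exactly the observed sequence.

0,1,0,0,1,2,2,2,1,2,1,0,1,0,1,2,2,1,2,1,0,0,1,2,2,1,0,1,2,1

  t0 'x' -> {0}, take 0 (start)
  t1 'y' -> {1,2}, take 1 (0->1 ok)
  t2 'x' -> {0}, take 0 (1->0 ok)
  t3 'x' -> {0}, take 0 (0->0 ok)
  t4 'y' -> {1,2}, take 1 (0->1 ok)
  t5 'y' -> {1,2}, take 2 (1->2 ok)
  t6 'y' -> {1,2}, take 2 (2->2 ok)
  t7 'y' -> {1,2}, take 2 (2->2 ok)
  t8 'y' -> {1,2}, take 1 (2->1 ok)
  t9 'y' -> {1,2}, take 2 (1->2 ok)
  t10 'y' -> {1,2}, take 1 (2->1 ok)
  t11 'x' -> {0}, take 0 (1->0 ok)
  t12 'y' -> {1,2}, take 1 (0->1 ok)
  t13 'x' -> {0}, take 0 (1->0 ok)
  t14 'y' -> {1,2}, take 1 (0->1 ok)
  t15 'y' -> {1,2}, take 2 (1->2 ok)
  t16 'y' -> {1,2}, take 2 (2->2 ok)
  t17 'y' -> {1,2}, take 1 (2->1 ok)
  t18 'y' -> {1,2}, take 2 (1->2 ok)
  t19 'y' -> {1,2}, take 1 (2->1 ok)
  t20 'x' -> {0}, take 0 (1->0 ok)
  t21 'x' -> {0}, take 0 (0->0 ok)
  t22 'y' -> {1,2}, take 1 (0->1 ok)
  t23 'y' -> {1,2}, take 2 (1->2 ok)
  t24 'y' -> {1,2}, take 2 (2->2 ok)
  t25 'y' -> {1,2}, take 1 (2->1 ok)
  t26 'x' -> {0}, take 0 (1->0 ok)
  t27 'y' -> {1,2}, take 1 (0->1 ok)
  t28 'y' -> {1,2}, take 2 (1->2 ok)
  t29 'y' -> {1,2}, take 1 (2->1 ok)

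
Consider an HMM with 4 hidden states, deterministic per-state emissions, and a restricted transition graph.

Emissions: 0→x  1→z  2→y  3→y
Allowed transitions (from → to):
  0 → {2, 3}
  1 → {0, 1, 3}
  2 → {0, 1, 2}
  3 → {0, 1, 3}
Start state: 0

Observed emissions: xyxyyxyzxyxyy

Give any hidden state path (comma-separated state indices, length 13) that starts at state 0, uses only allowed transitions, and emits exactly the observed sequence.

  [0] x  {0}  => 0  start
  [1] y  {2,3}  => 3  0->3 ok
  [2] x  {0}  => 0  3->0 ok
  [3] y  {2,3}  => 3  0->3 ok
  [4] y  {2,3}  => 3  3->3 ok
  [5] x  {0}  => 0  3->0 ok
  [6] y  {2,3}  => 2  0->2 ok
  [7] z  {1}  => 1  2->1 ok
  [8] x  {0}  => 0  1->0 ok
  [9] y  {2,3}  => 2  0->2 ok
  [10] x  {0}  => 0  2->0 ok
  [11] y  {2,3}  => 2  0->2 ok
  [12] y  {2,3}  => 2  2->2 ok

0,3,0,3,3,0,2,1,0,2,0,2,2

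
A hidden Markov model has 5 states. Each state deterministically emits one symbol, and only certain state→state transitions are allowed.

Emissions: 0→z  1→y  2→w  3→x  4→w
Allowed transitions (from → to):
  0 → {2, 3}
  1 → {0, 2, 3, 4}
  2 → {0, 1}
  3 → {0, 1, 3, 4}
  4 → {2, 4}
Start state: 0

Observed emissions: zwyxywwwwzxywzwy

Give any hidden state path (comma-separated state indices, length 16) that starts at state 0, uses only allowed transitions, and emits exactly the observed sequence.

0,2,1,3,1,4,4,4,2,0,3,1,2,0,2,1

  t0 'z' -> {0}, take 0 (start)
  t1 'w' -> {2,4}, take 2 (0->2 ok)
  t2 'y' -> {1}, take 1 (2->1 ok)
  t3 'x' -> {3}, take 3 (1->3 ok)
  t4 'y' -> {1}, take 1 (3->1 ok)
  t5 'w' -> {2,4}, take 4 (1->4 ok)
  t6 'w' -> {2,4}, take 4 (4->4 ok)
  t7 'w' -> {2,4}, take 4 (4->4 ok)
  t8 'w' -> {2,4}, take 2 (4->2 ok)
  t9 'z' -> {0}, take 0 (2->0 ok)
  t10 'x' -> {3}, take 3 (0->3 ok)
  t11 'y' -> {1}, take 1 (3->1 ok)
  t12 'w' -> {2,4}, take 2 (1->2 ok)
  t13 'z' -> {0}, take 0 (2->0 ok)
  t14 'w' -> {2,4}, take 2 (0->2 ok)
  t15 'y' -> {1}, take 1 (2->1 ok)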